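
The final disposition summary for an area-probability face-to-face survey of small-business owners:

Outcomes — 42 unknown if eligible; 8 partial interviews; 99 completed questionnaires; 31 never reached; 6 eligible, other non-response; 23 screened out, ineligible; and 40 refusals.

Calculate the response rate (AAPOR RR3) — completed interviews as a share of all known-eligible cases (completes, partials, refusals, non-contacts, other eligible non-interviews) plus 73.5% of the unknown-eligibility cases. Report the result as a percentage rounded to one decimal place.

Num = 99
Eligible (known) = 99 + 8 + 40 + 31 + 6 = 184
e × U = 0.7350 × 42 = 30.87
Denominator = 184 + 30.87 = 214.87
RR3 = 99 / 214.87 = 0.4607

46.1%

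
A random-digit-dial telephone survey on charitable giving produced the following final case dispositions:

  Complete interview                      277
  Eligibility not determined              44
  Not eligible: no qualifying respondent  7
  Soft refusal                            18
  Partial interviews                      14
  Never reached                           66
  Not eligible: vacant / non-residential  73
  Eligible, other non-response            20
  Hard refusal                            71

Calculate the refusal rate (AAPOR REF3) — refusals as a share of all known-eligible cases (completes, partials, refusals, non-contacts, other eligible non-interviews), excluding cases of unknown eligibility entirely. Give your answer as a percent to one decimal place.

Declined to participate = 71 + 18 = 89
Screened out, ineligible = 7 + 73 = 80
Top: 89
Denom: 277 + 14 + 89 + 66 + 20 = 466
REF3 = 89 / 466 = 0.1910

19.1%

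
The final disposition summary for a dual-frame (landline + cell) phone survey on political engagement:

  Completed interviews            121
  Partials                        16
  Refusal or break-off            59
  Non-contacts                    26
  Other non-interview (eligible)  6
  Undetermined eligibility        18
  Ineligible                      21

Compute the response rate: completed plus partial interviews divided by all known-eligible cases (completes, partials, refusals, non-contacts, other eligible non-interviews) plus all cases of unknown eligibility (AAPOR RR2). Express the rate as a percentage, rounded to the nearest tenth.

Num = 121 + 16 = 137
Base = 121 + 16 + 59 + 26 + 6 + 18 = 246
RR2 = 137 / 246 = 0.5569

55.7%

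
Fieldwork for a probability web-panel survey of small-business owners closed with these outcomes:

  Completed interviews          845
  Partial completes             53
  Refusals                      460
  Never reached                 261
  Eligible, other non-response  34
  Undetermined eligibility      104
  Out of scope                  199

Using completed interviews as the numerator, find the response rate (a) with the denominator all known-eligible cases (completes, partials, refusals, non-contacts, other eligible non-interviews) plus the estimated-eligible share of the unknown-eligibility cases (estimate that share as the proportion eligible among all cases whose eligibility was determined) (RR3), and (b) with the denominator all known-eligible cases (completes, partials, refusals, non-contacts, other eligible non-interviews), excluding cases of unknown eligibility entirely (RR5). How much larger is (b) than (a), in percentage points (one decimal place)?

Top = 845
Eligible (known) = 845 + 53 + 460 + 261 + 34 = 1653
e = 1653 / (1653 + 199) = 1653 / 1852 = 0.8925
e × U = 0.8925 × 104 = 92.82
Base = 1653 + 92.82 = 1745.82
RR3 = 845 / 1745.82 = 0.4840
Base = 845 + 53 + 460 + 261 + 34 = 1653
RR5 = 845 / 1653 = 0.5112
Difference = 51.12 − 48.40 = 2.72 percentage points

2.7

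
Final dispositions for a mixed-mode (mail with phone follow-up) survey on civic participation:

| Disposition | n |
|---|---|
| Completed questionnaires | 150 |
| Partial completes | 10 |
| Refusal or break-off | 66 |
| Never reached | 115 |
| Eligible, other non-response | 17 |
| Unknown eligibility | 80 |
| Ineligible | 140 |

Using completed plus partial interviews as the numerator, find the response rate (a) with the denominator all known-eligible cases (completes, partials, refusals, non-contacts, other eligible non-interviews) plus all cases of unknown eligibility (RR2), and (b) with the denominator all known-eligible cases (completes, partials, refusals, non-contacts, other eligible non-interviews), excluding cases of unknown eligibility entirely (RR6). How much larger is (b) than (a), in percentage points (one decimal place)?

Num = 150 + 10 = 160
Base = 150 + 10 + 66 + 115 + 17 + 80 = 438
RR2 = 160 / 438 = 0.3653
Base = 150 + 10 + 66 + 115 + 17 = 358
RR6 = 160 / 358 = 0.4469
Difference = 44.69 − 36.53 = 8.16 percentage points

8.2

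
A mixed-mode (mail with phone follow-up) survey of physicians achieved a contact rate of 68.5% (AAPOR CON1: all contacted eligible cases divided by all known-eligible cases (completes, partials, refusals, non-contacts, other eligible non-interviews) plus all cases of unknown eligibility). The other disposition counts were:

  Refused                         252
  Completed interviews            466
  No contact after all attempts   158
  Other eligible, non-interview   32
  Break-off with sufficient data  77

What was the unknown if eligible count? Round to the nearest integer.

Num → 466 + 77 + 252 + 32 = 827
CON1 = 827 / D = 0.685
D = 827 / 0.685 = 1207.3
Rest of base = 985
unknown if eligible = 1207.3 − 985 ≈ 222

222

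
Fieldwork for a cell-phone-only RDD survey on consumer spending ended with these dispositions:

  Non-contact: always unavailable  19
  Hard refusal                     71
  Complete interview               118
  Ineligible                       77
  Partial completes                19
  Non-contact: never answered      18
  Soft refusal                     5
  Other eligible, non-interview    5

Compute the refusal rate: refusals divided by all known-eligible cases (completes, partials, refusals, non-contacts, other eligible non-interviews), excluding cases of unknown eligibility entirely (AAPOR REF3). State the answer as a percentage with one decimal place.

29.8%

Refused = 71 + 5 = 76
Non-contacts = 18 + 19 = 37
Numerator = 76
Base = 118 + 19 + 76 + 37 + 5 = 255
REF3 = 76 / 255 = 0.2980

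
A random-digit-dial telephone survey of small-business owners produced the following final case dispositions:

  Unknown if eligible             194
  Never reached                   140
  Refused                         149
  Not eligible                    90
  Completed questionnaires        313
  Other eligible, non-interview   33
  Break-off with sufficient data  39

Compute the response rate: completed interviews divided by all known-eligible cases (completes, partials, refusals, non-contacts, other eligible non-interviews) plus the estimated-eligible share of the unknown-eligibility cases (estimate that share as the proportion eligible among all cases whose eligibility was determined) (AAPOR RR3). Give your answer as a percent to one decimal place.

Numerator: 313
Eligible (known): 313 + 39 + 149 + 140 + 33 = 674
e = 674 / (674 + 90) = 674 / 764 = 0.8822
Eligible share of unknowns: 0.8822 × 194 = 171.15
Base: 674 + 171.15 = 845.15
RR3 = 313 / 845.15 = 0.3703

37.0%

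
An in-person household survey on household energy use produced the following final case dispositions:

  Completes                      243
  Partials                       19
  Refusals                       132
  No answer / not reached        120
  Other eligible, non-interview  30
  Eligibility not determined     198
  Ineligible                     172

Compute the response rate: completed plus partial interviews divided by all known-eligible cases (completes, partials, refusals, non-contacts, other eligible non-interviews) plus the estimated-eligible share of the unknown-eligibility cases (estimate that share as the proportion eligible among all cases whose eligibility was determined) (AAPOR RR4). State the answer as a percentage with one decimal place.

37.7%

Top → 243 + 19 = 262
Known eligible → 243 + 19 + 132 + 120 + 30 = 544
e = 544 / (544 + 172) = 544 / 716 = 0.7598
Estimated eligible among unknowns → 0.7598 × 198 = 150.44
Base → 544 + 150.44 = 694.44
RR4 = 262 / 694.44 = 0.3773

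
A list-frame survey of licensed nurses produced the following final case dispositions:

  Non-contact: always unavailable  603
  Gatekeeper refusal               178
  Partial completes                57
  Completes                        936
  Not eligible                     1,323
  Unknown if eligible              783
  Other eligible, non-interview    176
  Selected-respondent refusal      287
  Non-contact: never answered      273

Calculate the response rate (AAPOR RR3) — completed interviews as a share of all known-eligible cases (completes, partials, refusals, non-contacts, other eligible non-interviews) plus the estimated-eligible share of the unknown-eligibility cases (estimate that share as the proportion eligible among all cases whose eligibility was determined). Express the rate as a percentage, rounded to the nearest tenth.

Refusal or break-off = 178 + 287 = 465
Non-contacts = 273 + 603 = 876
Top → 936
Known eligible → 936 + 57 + 465 + 876 + 176 = 2510
e = 2510 / (2510 + 1323) = 2510 / 3833 = 0.6548
e × U → 0.6548 × 783 = 512.71
Denominator → 2510 + 512.71 = 3022.71
RR3 = 936 / 3022.71 = 0.3097

31.0%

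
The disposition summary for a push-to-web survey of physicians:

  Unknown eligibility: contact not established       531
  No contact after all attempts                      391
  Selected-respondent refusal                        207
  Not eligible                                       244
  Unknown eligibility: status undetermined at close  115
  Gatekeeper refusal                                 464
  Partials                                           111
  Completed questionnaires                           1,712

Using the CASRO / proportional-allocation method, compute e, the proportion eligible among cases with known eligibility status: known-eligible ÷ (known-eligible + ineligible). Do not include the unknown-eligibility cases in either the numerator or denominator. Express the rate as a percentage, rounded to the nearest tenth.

92.2%

Refusal or break-off = 464 + 207 = 671
Undetermined eligibility = 531 + 115 = 646
Eligible (known): 1712 + 111 + 671 + 391 = 2885
e = 2885 / (2885 + 244) = 2885 / 3129 = 0.9220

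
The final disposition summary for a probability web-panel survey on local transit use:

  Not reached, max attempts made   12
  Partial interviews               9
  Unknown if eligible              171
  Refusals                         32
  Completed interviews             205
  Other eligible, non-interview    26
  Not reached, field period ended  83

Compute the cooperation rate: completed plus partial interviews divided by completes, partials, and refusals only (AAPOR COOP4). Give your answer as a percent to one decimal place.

Non-contacts = 83 + 12 = 95
Top → 205 + 9 = 214
Denominator → 205 + 9 + 32 = 246
COOP4 = 214 / 246 = 0.8699

87.0%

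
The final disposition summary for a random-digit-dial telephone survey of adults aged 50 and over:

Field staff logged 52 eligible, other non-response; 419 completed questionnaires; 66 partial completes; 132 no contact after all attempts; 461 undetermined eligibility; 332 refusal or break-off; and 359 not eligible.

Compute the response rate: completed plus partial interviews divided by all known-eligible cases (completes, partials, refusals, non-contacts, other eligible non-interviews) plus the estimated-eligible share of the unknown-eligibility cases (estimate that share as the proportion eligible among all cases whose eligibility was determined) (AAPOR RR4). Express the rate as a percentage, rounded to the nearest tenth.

Num = 419 + 66 = 485
Determined eligible = 419 + 66 + 332 + 132 + 52 = 1001
e = 1001 / (1001 + 359) = 1001 / 1360 = 0.7360
Eligible share of unknowns = 0.7360 × 461 = 339.30
Denom = 1001 + 339.30 = 1340.30
RR4 = 485 / 1340.30 = 0.3619

36.2%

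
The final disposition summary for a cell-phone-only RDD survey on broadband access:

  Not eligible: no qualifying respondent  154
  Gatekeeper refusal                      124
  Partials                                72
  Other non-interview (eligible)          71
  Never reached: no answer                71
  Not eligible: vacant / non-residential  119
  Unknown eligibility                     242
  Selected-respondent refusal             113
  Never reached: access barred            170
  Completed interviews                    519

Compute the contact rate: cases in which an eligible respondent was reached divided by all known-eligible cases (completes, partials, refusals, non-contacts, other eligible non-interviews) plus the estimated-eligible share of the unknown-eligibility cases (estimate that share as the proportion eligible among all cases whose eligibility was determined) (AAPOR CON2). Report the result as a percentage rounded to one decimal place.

Refused = 124 + 113 = 237
No contact after all attempts = 71 + 170 = 241
Out of scope = 154 + 119 = 273
Top: 519 + 72 + 237 + 71 = 899
Determined eligible: 519 + 72 + 237 + 241 + 71 = 1140
e = 1140 / (1140 + 273) = 1140 / 1413 = 0.8068
Eligible share of unknowns: 0.8068 × 242 = 195.25
Base: 1140 + 195.25 = 1335.25
CON2 = 899 / 1335.25 = 0.6733

67.3%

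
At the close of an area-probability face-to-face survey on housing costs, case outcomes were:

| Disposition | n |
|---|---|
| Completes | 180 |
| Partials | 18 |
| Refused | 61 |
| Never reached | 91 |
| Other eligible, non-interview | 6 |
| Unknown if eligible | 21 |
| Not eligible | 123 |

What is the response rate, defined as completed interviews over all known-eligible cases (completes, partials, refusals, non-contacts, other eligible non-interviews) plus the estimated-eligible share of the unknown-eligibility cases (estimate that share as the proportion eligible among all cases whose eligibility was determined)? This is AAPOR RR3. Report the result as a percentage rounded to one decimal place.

Num: 180
Eligible (known): 180 + 18 + 61 + 91 + 6 = 356
e = 356 / (356 + 123) = 356 / 479 = 0.7432
Eligible share of unknowns: 0.7432 × 21 = 15.61
Denominator: 356 + 15.61 = 371.61
RR3 = 180 / 371.61 = 0.4844

48.4%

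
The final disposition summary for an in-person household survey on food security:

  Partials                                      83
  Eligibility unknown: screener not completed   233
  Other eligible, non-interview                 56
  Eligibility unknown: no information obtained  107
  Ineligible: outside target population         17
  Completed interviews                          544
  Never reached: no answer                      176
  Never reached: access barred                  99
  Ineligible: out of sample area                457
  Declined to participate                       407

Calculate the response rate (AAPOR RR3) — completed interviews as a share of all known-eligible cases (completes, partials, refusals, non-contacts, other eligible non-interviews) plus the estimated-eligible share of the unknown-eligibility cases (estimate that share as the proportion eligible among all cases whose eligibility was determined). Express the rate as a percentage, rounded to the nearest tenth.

No contact after all attempts = 176 + 99 = 275
Eligibility not determined = 233 + 107 = 340
Screened out, ineligible = 17 + 457 = 474
Num → 544
Determined eligible → 544 + 83 + 407 + 275 + 56 = 1365
e = 1365 / (1365 + 474) = 1365 / 1839 = 0.7423
e × U → 0.7423 × 340 = 252.38
Denom → 1365 + 252.38 = 1617.38
RR3 = 544 / 1617.38 = 0.3363

33.6%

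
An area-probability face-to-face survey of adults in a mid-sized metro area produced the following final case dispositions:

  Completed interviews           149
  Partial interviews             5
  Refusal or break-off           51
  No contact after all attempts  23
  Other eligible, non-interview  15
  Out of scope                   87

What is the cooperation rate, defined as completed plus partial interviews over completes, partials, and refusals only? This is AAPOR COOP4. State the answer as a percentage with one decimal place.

Top = 149 + 5 = 154
Denom = 149 + 5 + 51 = 205
COOP4 = 154 / 205 = 0.7512

75.1%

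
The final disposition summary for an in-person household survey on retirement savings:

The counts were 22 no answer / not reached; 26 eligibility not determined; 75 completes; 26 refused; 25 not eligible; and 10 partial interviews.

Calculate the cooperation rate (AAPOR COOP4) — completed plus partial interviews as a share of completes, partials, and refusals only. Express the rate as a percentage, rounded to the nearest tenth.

76.6%

Num: 75 + 10 = 85
Base: 75 + 10 + 26 = 111
COOP4 = 85 / 111 = 0.7658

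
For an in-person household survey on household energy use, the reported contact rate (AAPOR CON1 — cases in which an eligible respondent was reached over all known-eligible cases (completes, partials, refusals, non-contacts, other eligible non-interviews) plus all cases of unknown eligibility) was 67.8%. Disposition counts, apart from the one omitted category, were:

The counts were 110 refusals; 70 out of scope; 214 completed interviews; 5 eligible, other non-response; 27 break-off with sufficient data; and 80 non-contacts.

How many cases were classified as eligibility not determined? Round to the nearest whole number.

Top = 214 + 27 + 110 + 5 = 356
CON1 = 356 / D = 0.678
D = 356 / 0.678 = 525.1
Other denominator terms total 436
eligibility not determined = 525.1 − 436 ≈ 89

89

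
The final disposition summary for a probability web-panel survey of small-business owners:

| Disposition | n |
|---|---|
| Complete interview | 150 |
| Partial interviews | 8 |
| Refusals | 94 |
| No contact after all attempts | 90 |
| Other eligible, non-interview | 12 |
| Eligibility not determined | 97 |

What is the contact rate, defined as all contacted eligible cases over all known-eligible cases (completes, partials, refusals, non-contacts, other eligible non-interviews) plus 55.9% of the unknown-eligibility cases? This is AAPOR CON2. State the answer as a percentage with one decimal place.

64.7%

Num: 150 + 8 + 94 + 12 = 264
Eligible (known): 150 + 8 + 94 + 90 + 12 = 354
Eligible share of unknowns: 0.5590 × 97 = 54.22
Denom: 354 + 54.22 = 408.22
CON2 = 264 / 408.22 = 0.6467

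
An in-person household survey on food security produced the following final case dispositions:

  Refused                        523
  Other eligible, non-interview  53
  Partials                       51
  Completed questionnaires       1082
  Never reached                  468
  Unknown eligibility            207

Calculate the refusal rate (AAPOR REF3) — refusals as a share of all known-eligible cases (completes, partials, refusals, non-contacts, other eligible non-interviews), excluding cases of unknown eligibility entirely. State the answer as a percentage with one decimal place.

Top = 523
Denominator = 1082 + 51 + 523 + 468 + 53 = 2177
REF3 = 523 / 2177 = 0.2402

24.0%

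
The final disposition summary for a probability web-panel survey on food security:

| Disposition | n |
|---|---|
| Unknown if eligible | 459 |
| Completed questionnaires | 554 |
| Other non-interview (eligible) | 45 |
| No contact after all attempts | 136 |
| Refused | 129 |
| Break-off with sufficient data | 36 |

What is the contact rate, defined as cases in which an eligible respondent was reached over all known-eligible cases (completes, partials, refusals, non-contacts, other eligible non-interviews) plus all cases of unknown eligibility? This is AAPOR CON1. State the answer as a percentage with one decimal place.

Numerator: 554 + 36 + 129 + 45 = 764
Base: 554 + 36 + 129 + 136 + 45 + 459 = 1359
CON1 = 764 / 1359 = 0.5622

56.2%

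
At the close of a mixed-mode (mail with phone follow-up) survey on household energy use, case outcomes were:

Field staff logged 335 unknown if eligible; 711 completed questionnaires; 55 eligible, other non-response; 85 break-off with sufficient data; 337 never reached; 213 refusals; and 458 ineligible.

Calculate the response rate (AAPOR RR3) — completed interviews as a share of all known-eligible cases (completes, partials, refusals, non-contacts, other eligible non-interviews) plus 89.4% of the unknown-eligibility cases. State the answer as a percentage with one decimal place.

41.8%

Top → 711
Determined eligible → 711 + 85 + 213 + 337 + 55 = 1401
Estimated eligible among unknowns → 0.8940 × 335 = 299.49
Base → 1401 + 299.49 = 1700.49
RR3 = 711 / 1700.49 = 0.4181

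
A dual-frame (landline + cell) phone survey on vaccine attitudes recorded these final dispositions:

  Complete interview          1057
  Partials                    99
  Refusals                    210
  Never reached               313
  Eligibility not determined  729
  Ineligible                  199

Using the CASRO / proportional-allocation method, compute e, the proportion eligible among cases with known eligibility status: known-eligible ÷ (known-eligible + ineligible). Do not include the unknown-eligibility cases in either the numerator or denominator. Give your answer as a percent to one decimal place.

89.4%

Determined eligible → 1057 + 99 + 210 + 313 = 1679
e = 1679 / (1679 + 199) = 1679 / 1878 = 0.8940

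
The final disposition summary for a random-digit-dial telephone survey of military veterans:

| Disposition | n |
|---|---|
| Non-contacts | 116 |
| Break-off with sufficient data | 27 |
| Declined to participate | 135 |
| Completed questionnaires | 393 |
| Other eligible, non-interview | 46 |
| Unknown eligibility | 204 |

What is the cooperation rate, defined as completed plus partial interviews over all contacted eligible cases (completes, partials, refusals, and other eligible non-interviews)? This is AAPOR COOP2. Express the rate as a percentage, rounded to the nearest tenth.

69.9%

Numerator → 393 + 27 = 420
Denom → 393 + 27 + 135 + 46 = 601
COOP2 = 420 / 601 = 0.6988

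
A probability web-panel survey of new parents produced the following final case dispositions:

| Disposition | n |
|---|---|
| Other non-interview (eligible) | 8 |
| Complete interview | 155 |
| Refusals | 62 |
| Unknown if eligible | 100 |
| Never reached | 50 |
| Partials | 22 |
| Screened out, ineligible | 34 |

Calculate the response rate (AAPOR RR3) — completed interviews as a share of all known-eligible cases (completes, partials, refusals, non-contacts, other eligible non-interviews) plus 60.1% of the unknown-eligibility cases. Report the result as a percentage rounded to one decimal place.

Numerator: 155
Determined eligible: 155 + 22 + 62 + 50 + 8 = 297
Eligible share of unknowns: 0.6010 × 100 = 60.10
Denominator: 297 + 60.10 = 357.10
RR3 = 155 / 357.10 = 0.4341

43.4%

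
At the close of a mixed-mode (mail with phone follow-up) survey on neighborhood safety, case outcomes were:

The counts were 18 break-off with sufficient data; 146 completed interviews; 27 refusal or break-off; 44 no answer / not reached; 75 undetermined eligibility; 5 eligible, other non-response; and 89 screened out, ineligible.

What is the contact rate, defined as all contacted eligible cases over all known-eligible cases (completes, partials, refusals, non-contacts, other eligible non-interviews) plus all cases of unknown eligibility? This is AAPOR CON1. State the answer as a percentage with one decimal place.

Numerator = 146 + 18 + 27 + 5 = 196
Denom = 146 + 18 + 27 + 44 + 5 + 75 = 315
CON1 = 196 / 315 = 0.6222

62.2%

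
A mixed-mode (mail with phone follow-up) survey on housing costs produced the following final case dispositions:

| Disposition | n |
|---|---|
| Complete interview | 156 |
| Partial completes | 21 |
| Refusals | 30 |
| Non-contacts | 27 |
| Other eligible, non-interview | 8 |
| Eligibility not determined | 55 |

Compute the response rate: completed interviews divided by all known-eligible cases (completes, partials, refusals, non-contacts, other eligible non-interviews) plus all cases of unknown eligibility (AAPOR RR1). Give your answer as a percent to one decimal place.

52.5%

Numerator → 156
Denominator → 156 + 21 + 30 + 27 + 8 + 55 = 297
RR1 = 156 / 297 = 0.5253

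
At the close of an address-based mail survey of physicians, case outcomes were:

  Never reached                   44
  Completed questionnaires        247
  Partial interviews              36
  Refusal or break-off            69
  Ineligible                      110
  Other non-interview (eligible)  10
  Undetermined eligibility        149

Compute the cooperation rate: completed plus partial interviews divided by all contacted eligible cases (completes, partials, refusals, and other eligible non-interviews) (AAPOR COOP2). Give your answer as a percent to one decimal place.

Top → 247 + 36 = 283
Denominator → 247 + 36 + 69 + 10 = 362
COOP2 = 283 / 362 = 0.7818

78.2%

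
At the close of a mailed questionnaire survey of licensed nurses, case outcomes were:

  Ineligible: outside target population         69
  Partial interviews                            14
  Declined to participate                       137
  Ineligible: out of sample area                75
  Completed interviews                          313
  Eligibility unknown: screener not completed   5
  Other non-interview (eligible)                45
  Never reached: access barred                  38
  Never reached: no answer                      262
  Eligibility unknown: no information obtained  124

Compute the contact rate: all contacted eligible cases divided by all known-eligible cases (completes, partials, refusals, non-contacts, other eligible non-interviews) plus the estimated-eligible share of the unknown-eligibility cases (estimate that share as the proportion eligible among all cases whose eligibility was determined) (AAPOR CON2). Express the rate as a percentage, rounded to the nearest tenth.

55.4%

No answer / not reached = 262 + 38 = 300
Unknown eligibility = 5 + 124 = 129
Ineligible = 69 + 75 = 144
Num → 313 + 14 + 137 + 45 = 509
Eligible (known) → 313 + 14 + 137 + 300 + 45 = 809
e = 809 / (809 + 144) = 809 / 953 = 0.8489
Eligible share of unknowns → 0.8489 × 129 = 109.51
Base → 809 + 109.51 = 918.51
CON2 = 509 / 918.51 = 0.5542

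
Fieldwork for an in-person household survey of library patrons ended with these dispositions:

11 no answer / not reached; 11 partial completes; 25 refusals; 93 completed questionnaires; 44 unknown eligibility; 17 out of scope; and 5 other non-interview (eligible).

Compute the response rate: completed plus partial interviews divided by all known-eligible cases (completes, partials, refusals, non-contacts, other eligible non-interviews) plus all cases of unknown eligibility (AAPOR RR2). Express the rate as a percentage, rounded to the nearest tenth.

55.0%

Num: 93 + 11 = 104
Base: 93 + 11 + 25 + 11 + 5 + 44 = 189
RR2 = 104 / 189 = 0.5503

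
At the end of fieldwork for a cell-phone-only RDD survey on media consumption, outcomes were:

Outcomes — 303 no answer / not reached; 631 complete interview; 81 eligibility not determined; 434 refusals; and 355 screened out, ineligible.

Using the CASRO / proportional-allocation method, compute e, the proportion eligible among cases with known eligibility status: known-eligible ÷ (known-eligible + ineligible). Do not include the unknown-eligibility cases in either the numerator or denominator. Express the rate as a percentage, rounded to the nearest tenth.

Known eligible: 631 + 434 + 303 = 1368
e = 1368 / (1368 + 355) = 1368 / 1723 = 0.7940

79.4%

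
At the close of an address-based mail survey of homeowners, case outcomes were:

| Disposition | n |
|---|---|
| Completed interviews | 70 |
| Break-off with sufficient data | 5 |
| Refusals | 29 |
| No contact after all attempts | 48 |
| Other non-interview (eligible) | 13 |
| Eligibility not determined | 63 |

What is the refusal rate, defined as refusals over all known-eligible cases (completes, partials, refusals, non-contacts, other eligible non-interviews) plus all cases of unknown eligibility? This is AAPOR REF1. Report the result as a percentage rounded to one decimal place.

Top: 29
Denom: 70 + 5 + 29 + 48 + 13 + 63 = 228
REF1 = 29 / 228 = 0.1272

12.7%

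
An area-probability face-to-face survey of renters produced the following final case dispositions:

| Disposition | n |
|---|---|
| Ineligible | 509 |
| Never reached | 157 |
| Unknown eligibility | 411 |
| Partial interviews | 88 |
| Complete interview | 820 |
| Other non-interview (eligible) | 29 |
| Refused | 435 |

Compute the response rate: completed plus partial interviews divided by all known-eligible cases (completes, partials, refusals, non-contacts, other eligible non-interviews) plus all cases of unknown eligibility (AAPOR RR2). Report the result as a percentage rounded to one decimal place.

Top = 820 + 88 = 908
Base = 820 + 88 + 435 + 157 + 29 + 411 = 1940
RR2 = 908 / 1940 = 0.4680

46.8%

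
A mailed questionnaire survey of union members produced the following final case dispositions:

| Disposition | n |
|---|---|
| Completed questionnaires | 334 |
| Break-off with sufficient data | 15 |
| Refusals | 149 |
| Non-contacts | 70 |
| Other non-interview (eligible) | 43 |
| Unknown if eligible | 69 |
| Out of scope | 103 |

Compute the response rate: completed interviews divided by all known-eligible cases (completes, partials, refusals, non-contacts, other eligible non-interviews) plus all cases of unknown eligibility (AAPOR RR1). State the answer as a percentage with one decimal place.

49.1%

Top → 334
Denominator → 334 + 15 + 149 + 70 + 43 + 69 = 680
RR1 = 334 / 680 = 0.4912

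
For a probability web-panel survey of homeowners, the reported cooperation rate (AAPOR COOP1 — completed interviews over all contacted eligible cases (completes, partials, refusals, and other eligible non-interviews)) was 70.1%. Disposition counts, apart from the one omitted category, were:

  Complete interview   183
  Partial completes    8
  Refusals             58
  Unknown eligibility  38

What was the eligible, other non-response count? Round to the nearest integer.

12

COOP1 = 183 / D = 0.701
D = 183 / 0.701 = 261.1
Remaining denominator categories sum to 249
eligible, other non-response = 261.1 − 249 ≈ 12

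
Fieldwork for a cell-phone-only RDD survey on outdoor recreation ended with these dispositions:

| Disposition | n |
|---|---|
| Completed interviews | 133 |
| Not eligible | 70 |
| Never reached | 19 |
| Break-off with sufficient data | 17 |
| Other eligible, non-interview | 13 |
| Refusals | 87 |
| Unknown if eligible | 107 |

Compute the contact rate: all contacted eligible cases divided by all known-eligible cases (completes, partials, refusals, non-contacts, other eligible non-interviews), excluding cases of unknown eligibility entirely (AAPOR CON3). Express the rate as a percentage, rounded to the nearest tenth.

Top = 133 + 17 + 87 + 13 = 250
Base = 133 + 17 + 87 + 19 + 13 = 269
CON3 = 250 / 269 = 0.9294

92.9%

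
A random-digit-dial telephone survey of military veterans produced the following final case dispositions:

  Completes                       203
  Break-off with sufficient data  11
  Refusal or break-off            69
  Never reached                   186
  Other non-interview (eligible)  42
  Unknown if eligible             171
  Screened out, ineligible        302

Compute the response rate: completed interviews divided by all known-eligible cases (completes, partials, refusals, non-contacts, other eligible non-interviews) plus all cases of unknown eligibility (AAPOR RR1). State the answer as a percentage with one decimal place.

Top = 203
Base = 203 + 11 + 69 + 186 + 42 + 171 = 682
RR1 = 203 / 682 = 0.2977

29.8%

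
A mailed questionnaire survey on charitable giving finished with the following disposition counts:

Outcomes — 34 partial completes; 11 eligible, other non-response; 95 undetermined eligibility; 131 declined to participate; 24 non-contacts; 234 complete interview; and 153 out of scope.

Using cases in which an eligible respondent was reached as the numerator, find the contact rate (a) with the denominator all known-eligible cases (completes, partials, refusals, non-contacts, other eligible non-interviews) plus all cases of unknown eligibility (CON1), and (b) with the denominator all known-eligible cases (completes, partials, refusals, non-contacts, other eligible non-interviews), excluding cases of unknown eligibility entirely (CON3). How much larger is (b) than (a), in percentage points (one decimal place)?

Num = 234 + 34 + 131 + 11 = 410
Denominator = 234 + 34 + 131 + 24 + 11 + 95 = 529
CON1 = 410 / 529 = 0.7750
Denominator = 234 + 34 + 131 + 24 + 11 = 434
CON3 = 410 / 434 = 0.9447
Difference = 94.47 − 77.50 = 16.97 percentage points

17.0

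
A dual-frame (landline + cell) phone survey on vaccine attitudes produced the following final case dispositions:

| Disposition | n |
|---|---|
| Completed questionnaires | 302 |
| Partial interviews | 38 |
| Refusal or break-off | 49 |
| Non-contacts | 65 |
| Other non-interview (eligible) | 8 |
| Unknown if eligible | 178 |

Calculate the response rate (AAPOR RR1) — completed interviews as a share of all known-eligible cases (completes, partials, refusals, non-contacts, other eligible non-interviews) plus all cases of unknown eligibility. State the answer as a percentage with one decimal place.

47.2%

Top = 302
Denominator = 302 + 38 + 49 + 65 + 8 + 178 = 640
RR1 = 302 / 640 = 0.4719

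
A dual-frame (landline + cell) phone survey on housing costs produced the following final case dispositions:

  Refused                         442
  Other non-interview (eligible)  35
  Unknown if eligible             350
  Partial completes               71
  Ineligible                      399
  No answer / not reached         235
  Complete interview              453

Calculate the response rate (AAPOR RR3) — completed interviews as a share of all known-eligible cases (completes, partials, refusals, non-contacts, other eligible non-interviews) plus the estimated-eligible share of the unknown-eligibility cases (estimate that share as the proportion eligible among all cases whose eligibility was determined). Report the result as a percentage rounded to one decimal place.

30.2%

Num = 453
Eligible (known) = 453 + 71 + 442 + 235 + 35 = 1236
e = 1236 / (1236 + 399) = 1236 / 1635 = 0.7560
Estimated eligible among unknowns = 0.7560 × 350 = 264.60
Base = 1236 + 264.60 = 1500.60
RR3 = 453 / 1500.60 = 0.3019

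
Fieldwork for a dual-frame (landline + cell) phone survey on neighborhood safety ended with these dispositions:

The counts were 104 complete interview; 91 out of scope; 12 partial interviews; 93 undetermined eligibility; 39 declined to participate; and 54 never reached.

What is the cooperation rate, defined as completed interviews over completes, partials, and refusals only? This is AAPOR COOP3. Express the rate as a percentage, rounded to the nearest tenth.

67.1%

Top → 104
Denom → 104 + 12 + 39 = 155
COOP3 = 104 / 155 = 0.6710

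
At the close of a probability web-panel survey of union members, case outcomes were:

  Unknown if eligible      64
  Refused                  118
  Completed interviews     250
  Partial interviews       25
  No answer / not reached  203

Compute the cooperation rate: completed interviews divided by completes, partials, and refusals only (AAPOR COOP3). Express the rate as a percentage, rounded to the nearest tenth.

63.6%

Num = 250
Base = 250 + 25 + 118 = 393
COOP3 = 250 / 393 = 0.6361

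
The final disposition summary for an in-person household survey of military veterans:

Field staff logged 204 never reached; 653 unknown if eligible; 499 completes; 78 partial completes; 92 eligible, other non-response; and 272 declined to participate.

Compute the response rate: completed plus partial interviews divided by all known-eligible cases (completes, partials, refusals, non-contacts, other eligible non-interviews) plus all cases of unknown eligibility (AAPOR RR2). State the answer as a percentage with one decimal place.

Top = 499 + 78 = 577
Denom = 499 + 78 + 272 + 204 + 92 + 653 = 1798
RR2 = 577 / 1798 = 0.3209

32.1%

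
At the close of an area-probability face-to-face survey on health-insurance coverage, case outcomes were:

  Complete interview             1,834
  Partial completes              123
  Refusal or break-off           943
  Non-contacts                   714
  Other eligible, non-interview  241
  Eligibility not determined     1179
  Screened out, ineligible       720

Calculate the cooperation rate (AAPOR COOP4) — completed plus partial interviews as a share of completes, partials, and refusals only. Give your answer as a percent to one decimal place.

67.5%

Numerator → 1834 + 123 = 1957
Base → 1834 + 123 + 943 = 2900
COOP4 = 1957 / 2900 = 0.6748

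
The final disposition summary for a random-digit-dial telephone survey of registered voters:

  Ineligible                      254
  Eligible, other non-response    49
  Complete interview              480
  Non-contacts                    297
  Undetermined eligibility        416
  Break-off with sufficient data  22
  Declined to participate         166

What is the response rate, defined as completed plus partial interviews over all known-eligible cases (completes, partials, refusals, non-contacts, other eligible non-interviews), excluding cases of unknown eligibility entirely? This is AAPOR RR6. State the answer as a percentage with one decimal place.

49.5%

Numerator = 480 + 22 = 502
Denom = 480 + 22 + 166 + 297 + 49 = 1014
RR6 = 502 / 1014 = 0.4951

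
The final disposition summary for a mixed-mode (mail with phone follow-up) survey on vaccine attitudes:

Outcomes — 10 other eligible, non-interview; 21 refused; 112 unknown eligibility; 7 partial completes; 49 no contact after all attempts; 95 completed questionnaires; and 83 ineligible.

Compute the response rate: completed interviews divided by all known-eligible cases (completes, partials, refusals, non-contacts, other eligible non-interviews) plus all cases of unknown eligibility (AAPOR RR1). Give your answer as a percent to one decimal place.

32.3%

Num: 95
Base: 95 + 7 + 21 + 49 + 10 + 112 = 294
RR1 = 95 / 294 = 0.3231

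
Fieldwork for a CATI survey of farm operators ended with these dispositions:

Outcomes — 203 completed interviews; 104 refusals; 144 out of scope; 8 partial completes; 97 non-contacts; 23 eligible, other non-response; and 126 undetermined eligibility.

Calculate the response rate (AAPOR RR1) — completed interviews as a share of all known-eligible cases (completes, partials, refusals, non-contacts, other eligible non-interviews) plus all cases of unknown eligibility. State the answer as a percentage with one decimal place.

36.2%

Numerator → 203
Denominator → 203 + 8 + 104 + 97 + 23 + 126 = 561
RR1 = 203 / 561 = 0.3619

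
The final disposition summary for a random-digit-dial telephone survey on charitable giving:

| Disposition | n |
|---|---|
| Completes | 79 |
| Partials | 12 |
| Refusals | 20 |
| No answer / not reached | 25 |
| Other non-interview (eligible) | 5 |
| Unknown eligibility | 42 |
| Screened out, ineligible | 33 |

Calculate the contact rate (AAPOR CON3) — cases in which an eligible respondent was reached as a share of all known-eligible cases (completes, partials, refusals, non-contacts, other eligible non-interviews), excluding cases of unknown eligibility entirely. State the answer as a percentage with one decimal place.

82.3%

Top = 79 + 12 + 20 + 5 = 116
Base = 79 + 12 + 20 + 25 + 5 = 141
CON3 = 116 / 141 = 0.8227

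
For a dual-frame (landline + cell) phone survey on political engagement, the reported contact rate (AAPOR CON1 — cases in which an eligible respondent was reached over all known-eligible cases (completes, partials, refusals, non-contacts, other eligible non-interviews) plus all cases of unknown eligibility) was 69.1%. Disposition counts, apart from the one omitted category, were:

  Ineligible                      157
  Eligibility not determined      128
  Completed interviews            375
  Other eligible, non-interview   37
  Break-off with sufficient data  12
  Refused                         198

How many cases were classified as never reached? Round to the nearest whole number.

Numerator: 375 + 12 + 198 + 37 = 622
CON1 = 622 / D = 0.691
D = 622 / 0.691 = 900.1
Remaining denominator categories sum to 750
never reached = 900.1 − 750 ≈ 150

150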